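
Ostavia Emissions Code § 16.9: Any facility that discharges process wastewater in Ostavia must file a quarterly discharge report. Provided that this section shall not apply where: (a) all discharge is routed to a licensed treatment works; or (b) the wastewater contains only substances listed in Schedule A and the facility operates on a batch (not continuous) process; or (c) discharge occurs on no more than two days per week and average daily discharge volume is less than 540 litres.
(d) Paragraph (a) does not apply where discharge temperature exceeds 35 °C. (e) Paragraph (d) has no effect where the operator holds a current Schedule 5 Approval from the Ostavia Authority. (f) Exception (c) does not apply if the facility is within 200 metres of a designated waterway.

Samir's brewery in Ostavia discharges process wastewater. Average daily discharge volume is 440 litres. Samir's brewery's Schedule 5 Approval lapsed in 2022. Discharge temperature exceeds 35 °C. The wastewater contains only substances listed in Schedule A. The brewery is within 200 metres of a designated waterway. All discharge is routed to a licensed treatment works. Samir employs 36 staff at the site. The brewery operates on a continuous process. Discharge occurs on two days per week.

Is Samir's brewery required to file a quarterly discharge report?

Yes — Samir's brewery must file a quarterly discharge report.

All of (a)'s requirements are met (discharge is routed to a licensed treatment works). Turning to paragraphs (d)–(e): (d) is engaged — discharge temperature exceeds 35 °C. (e) is inapplicable (there is no Schedule 5 Approval in force), so (d) stands. So (a) is unavailable.
Exception (b) requires that the facility operates on a batch (not continuous) process; but the facility operates on a continuous process, so (b) is unavailable.
All of (c)'s requirements are met (discharge occurs on no more than two days per week; average daily discharge volume is 440 litres, less than the 540 litres limit). Turning to paragraph (f): (f) operates against (c): the brewery is within 200 m of a designated waterway. So (c) is unavailable.
No exception displaces § 16.9.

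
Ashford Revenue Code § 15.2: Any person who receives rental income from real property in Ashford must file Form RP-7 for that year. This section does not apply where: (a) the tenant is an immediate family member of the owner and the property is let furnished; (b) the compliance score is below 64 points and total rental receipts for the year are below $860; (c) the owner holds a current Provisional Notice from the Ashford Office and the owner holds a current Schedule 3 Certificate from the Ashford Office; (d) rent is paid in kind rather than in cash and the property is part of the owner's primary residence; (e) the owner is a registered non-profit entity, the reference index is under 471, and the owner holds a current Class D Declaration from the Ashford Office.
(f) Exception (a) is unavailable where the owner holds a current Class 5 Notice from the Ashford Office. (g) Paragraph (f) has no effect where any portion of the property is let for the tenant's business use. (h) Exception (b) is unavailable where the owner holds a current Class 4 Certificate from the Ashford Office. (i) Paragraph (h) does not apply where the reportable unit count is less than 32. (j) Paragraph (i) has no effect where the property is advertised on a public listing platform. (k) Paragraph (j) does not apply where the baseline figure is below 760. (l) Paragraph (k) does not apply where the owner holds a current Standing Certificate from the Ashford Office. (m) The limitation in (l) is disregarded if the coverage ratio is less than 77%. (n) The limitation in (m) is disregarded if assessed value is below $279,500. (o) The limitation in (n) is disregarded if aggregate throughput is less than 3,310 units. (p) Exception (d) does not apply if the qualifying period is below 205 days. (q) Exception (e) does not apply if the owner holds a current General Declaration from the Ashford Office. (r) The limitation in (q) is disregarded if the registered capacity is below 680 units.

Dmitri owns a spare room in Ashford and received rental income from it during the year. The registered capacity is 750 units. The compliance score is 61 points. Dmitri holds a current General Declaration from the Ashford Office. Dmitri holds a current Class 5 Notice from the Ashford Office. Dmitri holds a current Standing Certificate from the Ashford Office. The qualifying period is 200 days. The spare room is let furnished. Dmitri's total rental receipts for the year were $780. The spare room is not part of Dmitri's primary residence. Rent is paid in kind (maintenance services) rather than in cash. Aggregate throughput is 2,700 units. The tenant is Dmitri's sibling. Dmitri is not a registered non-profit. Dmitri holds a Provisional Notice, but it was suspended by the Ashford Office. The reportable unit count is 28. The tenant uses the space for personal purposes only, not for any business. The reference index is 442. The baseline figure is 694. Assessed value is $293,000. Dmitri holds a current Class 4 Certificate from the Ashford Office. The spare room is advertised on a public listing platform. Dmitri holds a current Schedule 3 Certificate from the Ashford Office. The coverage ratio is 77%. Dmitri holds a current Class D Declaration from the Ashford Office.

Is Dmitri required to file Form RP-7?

Yes — Dmitri must file Form RP-7.

Exception (a): the tenant is an immediate family member; the property is let furnished — every condition holds. However, paragraphs (f)–(g) must be considered: (f) operates — a current Class 5 Notice is held. (g) is not triggered (the space is used for personal purposes only), so (f) stands. Exception (a) does not apply.
Exception (b): the compliance score is 61 points, below the 64 points limit; total rental receipts for the year are $780, below the $860 limit — every condition holds. But applying paragraphs (h)–(o): (h) operates against (b): a current Class 4 Certificate is held. (i) is triggered (the reportable unit count is 28, less than the 32 limit), but is set aside by (j): (j) operates against (i): the property is publicly advertised. (k) would limit (j) — the baseline figure is 694, below the 760 limit — but (l) sets (k) aside: (l) applies — a current Standing Certificate is held. (m) does not operate here (the coverage ratio is 77%, not less than 77%), so (l) stands. (b) is therefore removed.
Exception (c) requires that the owner holds a current Provisional Notice from the Ashford Office; but there is no Provisional Notice in force, so (c) is unavailable.
Exception (d) requires that the property is part of the owner's primary residence; but the spare room is not part of the primary residence, so (d) is unavailable.
Exception (e) requires that the owner is a registered non-profit entity; but Dmitri is not a registered non-profit, so (e) is unavailable.
No exception displaces § 15.2.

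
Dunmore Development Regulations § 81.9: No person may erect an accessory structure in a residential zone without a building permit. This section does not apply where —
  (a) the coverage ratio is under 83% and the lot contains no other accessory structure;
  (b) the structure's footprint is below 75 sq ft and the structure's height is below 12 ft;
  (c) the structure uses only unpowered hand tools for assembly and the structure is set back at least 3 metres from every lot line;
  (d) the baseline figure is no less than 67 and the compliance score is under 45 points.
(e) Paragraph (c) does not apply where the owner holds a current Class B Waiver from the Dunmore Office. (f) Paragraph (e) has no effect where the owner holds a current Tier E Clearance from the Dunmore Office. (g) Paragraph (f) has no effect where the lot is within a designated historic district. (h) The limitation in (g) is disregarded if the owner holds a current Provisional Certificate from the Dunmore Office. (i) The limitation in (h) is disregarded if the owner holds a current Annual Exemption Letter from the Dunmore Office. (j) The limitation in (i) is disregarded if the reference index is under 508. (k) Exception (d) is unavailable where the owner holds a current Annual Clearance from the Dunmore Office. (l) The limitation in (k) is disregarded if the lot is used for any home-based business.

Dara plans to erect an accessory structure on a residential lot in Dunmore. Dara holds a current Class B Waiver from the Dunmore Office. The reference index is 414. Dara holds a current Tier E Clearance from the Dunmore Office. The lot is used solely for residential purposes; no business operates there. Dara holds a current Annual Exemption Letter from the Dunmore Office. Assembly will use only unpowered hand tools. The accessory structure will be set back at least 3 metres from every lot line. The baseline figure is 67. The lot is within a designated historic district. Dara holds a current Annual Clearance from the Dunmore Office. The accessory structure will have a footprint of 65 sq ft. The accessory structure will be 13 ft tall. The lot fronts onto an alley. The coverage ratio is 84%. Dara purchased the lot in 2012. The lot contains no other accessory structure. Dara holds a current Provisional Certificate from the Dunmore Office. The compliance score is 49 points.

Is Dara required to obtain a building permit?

Exception (a) requires that the coverage ratio is under 83%; but the coverage ratio is 84%, not under 83%, so (a) is unavailable.
Exception (b) does not apply: the structure's height is 13 ft, not below 12 ft.
All of (c)'s requirements are met (assembly uses only hand tools; the setback is at least 3 m on every side). Applying paragraphs (e)–(j): (e) is triggered (a current Class B Waiver is held), but is displaced by (f): (f) applies — a current Tier E Clearance is held. (g) would limit (f) — the lot is in a historic district — but (h) sets (g) aside: (h) operates against (g): a current Provisional Certificate is held. (i) is triggered (a current Annual Exemption Letter is held), but yields to (j): (j) is triggered — the reference index is 414, under the 508 limit. (c) remains available.
Exception (d) fails — the compliance score is 49 points, not under 45 points.

No — exception (c) applies; Dara does not need a building permit.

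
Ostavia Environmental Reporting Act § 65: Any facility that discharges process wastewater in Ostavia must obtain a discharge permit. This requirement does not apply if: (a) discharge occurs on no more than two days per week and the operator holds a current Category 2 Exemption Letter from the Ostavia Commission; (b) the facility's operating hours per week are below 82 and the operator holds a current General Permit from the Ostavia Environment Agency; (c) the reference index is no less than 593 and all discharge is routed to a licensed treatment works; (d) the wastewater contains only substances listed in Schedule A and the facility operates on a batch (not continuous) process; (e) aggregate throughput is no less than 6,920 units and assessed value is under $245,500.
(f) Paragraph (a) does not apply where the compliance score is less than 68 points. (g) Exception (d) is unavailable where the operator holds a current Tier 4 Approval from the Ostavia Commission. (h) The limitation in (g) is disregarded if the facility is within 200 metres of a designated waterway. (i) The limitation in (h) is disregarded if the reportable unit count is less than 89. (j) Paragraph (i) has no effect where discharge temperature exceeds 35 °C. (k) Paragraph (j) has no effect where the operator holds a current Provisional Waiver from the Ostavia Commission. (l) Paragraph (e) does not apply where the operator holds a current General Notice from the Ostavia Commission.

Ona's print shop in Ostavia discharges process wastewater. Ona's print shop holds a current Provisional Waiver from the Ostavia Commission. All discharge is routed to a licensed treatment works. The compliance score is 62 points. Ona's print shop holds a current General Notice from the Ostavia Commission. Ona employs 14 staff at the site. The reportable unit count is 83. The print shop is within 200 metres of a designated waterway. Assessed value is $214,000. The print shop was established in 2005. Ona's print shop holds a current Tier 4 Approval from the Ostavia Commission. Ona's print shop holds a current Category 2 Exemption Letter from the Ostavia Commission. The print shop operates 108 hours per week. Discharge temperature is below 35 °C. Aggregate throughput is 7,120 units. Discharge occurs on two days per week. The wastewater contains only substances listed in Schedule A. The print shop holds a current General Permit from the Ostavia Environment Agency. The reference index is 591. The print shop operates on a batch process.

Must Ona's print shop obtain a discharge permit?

Exception (a): discharge occurs on no more than two days per week; a current Category 2 Exemption Letter is held — every condition holds. However, paragraph (f) must be considered: (f) operates against (a): the compliance score is 62 points, less than the 68 points limit. So (a) is unavailable.
Exception (b) does not apply: the facility's operating hours per week are 108, not below 82.
Exception (c) does not apply: the reference index is 591, short of 593.
All of (d)'s requirements are met (the wastewater is Schedule-A-only; the facility operates on a batch process). But applying paragraphs (g)–(k): (g) operates against (d): a current Tier 4 Approval is held. (h) would limit (g) — the print shop is within 200 m of a designated waterway — but (i) sets (h) aside: (i) operates against (h): the reportable unit count is 83, less than the 89 limit. (j), which would lift (i), is not triggered — discharge temperature is below 35 °C. So (d) is unavailable.
Exception (e)'s conditions are all satisfied: aggregate throughput is 7,120 units, meeting the 6,920 units threshold; assessed value is $214,000, under the $245,500 limit. However, paragraph (l) must be considered: (l) operates against (e): a current General Notice is held. (e) is therefore removed.
No exception displaces § 65.

Yes — Ona's print shop must obtain a discharge permit.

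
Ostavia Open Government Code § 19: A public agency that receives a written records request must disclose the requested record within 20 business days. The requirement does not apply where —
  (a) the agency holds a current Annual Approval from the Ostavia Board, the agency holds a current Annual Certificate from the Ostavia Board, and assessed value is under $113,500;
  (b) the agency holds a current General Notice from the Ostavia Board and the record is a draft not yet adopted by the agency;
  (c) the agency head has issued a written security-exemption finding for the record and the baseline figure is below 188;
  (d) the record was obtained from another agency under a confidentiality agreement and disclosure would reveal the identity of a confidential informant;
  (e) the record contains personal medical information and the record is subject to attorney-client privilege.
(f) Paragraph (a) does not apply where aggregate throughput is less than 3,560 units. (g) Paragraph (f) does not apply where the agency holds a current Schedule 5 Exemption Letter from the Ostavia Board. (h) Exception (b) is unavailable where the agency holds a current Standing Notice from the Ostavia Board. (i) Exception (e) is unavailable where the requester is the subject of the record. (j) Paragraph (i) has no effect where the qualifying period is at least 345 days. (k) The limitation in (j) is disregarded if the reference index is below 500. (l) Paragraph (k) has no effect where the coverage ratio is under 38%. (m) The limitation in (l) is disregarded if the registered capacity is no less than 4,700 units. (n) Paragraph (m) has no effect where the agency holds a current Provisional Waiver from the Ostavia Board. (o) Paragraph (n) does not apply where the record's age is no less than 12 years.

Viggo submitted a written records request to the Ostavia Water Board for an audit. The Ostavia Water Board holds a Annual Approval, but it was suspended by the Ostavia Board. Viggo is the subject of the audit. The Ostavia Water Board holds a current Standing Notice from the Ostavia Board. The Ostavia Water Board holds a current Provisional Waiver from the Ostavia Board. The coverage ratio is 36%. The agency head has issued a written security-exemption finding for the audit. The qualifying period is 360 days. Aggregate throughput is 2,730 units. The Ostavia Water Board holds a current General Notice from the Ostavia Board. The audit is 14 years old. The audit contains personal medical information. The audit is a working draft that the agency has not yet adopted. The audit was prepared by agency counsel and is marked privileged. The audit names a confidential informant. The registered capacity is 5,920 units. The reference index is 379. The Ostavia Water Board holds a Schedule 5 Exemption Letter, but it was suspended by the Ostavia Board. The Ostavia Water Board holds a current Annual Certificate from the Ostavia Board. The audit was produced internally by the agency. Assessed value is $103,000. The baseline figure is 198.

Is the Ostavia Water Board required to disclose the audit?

Exception (a) does not apply: no current Annual Approval is held.
All of (b)'s requirements are met (a current General Notice is held; the audit is an unadopted draft). Turning to paragraph (h): (h) is engaged — a current Standing Notice is held. So (b) is unavailable.
Exception (c) fails — the baseline figure is 198, not below 188.
Exception (d) requires that the record was obtained from another agency under a confidentiality agreement; but the audit was produced internally, so (d) is unavailable.
Exception (e): the audit contains personal medical information; the audit is privileged — every condition holds. But: (i) applies — Viggo is the subject of the audit. (j) is triggered (the qualifying period is 360 days, meeting the 345 days threshold), but is set aside by (k): (k) operates against (j): the reference index is 379, below the 500 limit. (l) would limit (k) — the coverage ratio is 36%, under the 38% limit — but (m) sets (l) aside: (m) operates against (l): the registered capacity is 5,920 units, meeting the 4,700 units threshold. (n) is engaged (a current Provisional Waiver is held), but is overridden by (o): (o) operates — the record's age is 14 years, meeting the 12 years threshold. (e) is therefore removed.
No exception is made out. the Ostavia Water Board falls within the general rule.

Yes — the Ostavia Water Board must disclose the audit.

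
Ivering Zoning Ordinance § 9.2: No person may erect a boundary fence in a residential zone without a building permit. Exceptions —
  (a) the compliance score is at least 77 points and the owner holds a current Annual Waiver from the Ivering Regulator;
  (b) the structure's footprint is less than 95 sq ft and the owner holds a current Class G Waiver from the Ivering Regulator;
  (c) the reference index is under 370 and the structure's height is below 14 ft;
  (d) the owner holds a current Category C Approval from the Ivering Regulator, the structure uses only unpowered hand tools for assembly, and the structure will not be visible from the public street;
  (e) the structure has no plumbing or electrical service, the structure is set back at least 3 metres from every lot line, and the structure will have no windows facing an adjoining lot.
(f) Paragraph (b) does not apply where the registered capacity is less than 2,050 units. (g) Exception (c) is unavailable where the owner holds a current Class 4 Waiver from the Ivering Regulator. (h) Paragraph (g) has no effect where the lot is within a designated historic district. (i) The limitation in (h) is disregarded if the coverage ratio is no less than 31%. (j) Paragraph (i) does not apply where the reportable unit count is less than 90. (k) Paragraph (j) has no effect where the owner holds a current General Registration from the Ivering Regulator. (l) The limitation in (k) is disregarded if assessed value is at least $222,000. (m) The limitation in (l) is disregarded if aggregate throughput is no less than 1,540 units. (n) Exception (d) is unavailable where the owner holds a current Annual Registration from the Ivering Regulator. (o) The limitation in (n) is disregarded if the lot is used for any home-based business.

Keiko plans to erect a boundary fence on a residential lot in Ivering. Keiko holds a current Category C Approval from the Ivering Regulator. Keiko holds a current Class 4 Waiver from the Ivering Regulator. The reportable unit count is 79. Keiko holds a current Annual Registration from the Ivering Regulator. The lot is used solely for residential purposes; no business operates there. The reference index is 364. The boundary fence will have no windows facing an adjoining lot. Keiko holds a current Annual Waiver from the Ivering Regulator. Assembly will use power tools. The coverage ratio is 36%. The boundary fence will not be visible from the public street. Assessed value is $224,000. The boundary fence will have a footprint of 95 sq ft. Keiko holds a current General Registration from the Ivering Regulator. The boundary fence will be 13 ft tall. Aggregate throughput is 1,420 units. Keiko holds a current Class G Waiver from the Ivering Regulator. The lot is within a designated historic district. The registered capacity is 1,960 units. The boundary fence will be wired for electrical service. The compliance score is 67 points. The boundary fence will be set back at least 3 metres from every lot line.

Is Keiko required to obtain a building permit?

Exception (a) requires that the compliance score is at least 77 points; but the compliance score is 67 points, short of 77 points, so (a) is unavailable.
Exception (b) fails — the structure's footprint is 95 sq ft, not less than 95 sq ft.
Exception (c) is satisfied on its face — the reference index is 364, under the 370 limit; the structure's height is 13 ft, below the 14 ft limit. Applying paragraphs (g)–(m): (g) would limit (c) — a current Class 4 Waiver is held — but (h) sets (g) aside: (h) operates against (g): the lot is in a historic district. (i) applies (the coverage ratio is 36%, meeting the 31% threshold), but yields to (j): (j) operates — the reportable unit count is 79, less than the 90 limit. (k) is engaged (a current General Registration is held), but is itself disapplied by (l): (l) operates against (k): assessed value is $224,000, meeting the $222,000 threshold. (m) is not triggered (aggregate throughput is 1,420 units, short of 1,540 units), so (l) stands. Exception (c) stands.
Exception (d) fails — assembly uses power tools.
Exception (e) requires that the structure has no plumbing or electrical service; but electrical service is planned, so (e) is unavailable.

No — exception (c) applies; Keiko does not need a building permit.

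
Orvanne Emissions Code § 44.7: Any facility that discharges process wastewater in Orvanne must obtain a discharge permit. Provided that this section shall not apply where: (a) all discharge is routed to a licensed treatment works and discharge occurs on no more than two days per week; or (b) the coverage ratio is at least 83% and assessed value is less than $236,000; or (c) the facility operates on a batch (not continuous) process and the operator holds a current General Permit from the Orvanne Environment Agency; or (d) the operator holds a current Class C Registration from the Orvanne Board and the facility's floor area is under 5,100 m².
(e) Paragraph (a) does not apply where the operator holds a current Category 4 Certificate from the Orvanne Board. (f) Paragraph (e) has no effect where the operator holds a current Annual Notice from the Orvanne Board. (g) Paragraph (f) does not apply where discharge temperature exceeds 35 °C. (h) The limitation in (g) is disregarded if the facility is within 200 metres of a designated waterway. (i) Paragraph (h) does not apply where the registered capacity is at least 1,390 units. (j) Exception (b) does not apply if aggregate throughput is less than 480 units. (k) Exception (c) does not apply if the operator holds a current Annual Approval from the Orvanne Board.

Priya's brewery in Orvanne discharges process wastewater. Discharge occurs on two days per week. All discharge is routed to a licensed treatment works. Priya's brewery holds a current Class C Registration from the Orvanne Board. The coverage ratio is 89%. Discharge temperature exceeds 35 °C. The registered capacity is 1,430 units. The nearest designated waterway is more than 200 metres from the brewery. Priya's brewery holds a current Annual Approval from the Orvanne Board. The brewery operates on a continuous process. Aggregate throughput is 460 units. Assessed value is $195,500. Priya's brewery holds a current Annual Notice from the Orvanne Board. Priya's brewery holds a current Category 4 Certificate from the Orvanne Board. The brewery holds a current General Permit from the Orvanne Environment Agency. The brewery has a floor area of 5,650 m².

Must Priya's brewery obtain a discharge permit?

Yes — Priya's brewery must obtain a discharge permit.

Exception (a)'s conditions are all satisfied: discharge is routed to a licensed treatment works; discharge occurs on no more than two days per week. But: (e) operates against (a): a current Category 4 Certificate is held. (f) applies (a current Annual Notice is held), but is overridden by (g): (g) operates — discharge temperature exceeds 35 °C. (h), which would lift (g), does not operate here — the brewery is more than 200 m from any designated waterway. Exception (a) does not apply.
Exception (b) is satisfied on its face — the coverage ratio is 89%, meeting the 83% threshold; assessed value is $195,500, less than the $236,000 limit. However, paragraph (j) must be considered: (j) operates against (b): aggregate throughput is 460 units, less than the 480 units limit. Exception (b) does not apply.
Exception (c) fails — the facility operates on a continuous process.
Exception (d) requires that the facility's floor area is under 5,100 m²; but the facility's floor area is 5,650 m², not under 5,100 m², so (d) is unavailable.
No exception is made out. Priya's brewery falls within the general rule.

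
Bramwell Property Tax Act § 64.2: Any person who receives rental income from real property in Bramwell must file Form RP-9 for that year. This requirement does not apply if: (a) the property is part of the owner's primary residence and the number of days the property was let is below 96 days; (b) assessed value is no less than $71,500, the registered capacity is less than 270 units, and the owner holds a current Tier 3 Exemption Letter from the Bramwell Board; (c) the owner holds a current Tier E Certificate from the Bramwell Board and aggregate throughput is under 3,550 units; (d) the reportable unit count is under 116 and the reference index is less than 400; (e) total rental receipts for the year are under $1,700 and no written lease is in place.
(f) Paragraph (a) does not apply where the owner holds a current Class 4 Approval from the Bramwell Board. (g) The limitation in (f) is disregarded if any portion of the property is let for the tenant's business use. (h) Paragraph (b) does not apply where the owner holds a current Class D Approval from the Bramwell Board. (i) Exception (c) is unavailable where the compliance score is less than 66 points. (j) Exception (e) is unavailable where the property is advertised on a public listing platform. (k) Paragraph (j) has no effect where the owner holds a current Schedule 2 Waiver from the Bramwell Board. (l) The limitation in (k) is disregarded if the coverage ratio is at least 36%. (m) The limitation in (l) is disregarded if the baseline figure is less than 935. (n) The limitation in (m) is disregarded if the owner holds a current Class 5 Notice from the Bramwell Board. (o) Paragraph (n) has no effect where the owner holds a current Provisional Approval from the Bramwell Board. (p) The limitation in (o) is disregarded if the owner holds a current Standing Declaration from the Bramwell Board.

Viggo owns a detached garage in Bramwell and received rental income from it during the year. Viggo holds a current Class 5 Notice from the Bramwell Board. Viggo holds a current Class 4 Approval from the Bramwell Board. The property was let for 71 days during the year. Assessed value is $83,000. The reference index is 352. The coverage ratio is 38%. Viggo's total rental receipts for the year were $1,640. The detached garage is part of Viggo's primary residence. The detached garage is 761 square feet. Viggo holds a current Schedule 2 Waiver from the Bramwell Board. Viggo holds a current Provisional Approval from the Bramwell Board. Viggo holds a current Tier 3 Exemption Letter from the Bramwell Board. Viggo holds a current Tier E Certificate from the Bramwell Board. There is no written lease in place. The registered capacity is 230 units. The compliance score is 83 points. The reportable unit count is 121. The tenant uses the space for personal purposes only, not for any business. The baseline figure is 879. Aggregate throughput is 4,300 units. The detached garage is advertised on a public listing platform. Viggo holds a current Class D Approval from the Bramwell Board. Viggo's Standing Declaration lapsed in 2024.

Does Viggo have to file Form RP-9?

All of (a)'s requirements are met (the detached garage is part of the primary residence; the number of days the property was let is 71 days, below the 96 days limit). But: (f) operates — a current Class 4 Approval is held. (g) is not triggered (the space is used for personal purposes only), so (f) stands. So (a) is unavailable.
Exception (b) is satisfied on its face — assessed value is $83,000, meeting the $71,500 threshold; the registered capacity is 230 units, less than the 270 units limit; a current Tier 3 Exemption Letter is held. However, paragraph (h) must be considered: (h) operates against (b): a current Class D Approval is held. (b) is therefore removed.
Exception (c) fails — aggregate throughput is 4,300 units, not under 3,550 units.
Exception (d) requires that the reportable unit count is under 116; but the reportable unit count is 121, not under 116, so (d) is unavailable.
Exception (e)'s conditions are all satisfied: total rental receipts for the year are $1,640, under the $1,700 limit; there is no written lease. Under paragraphs (j)–(p): (j) would limit (e) — the property is publicly advertised — but (k) sets (j) aside: (k) operates — a current Schedule 2 Waiver is held. (l) operates (the coverage ratio is 38%, meeting the 36% threshold), but yields to (m): (m) operates — the baseline figure is 879, less than the 935 limit. (n) operates (a current Class 5 Notice is held), but yields to (o): (o) operates against (n): a current Provisional Approval is held. (p), which would lift (o), is not triggered — there is no Standing Declaration in force. So (e) applies.

No — exception (e) applies; Viggo is not required to file Form RP-9.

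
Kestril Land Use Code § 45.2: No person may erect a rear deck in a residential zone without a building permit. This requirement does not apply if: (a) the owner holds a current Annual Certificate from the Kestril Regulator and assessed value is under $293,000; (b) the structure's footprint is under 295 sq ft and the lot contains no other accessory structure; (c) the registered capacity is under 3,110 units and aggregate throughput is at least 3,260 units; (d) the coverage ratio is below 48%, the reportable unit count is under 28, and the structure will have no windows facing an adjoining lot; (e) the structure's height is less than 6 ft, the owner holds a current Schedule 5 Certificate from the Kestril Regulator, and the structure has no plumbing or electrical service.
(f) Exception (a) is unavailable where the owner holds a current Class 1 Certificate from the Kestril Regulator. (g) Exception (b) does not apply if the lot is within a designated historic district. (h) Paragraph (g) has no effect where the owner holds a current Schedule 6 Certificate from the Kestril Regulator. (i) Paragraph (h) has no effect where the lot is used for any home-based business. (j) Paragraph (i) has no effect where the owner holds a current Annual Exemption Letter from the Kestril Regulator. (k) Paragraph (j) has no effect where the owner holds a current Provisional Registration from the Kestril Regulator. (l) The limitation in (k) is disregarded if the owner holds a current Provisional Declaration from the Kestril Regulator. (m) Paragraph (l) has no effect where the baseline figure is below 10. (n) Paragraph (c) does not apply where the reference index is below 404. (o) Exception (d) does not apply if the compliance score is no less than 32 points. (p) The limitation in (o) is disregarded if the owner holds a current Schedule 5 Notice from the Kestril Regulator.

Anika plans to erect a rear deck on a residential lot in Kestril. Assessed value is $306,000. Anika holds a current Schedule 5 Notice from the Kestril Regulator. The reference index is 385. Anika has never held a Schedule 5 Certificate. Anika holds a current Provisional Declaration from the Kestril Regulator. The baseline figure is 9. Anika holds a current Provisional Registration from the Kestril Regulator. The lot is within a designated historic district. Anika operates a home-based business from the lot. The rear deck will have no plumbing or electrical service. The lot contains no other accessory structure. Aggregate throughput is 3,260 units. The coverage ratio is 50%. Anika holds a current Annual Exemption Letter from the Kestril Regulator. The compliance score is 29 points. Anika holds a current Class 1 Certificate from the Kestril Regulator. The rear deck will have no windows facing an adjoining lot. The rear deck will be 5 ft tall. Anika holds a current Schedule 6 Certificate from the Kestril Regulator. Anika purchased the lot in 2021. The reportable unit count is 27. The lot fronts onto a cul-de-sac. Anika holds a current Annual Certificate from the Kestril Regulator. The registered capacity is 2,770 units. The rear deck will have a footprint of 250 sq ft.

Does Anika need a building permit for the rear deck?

Exception (a) does not apply: assessed value is $306,000, not under $293,000.
All of (b)'s requirements are met (the structure's footprint is 250 sq ft, under the 295 sq ft limit; the lot has no other accessory structure). But: (g) operates against (b): the lot is in a historic district. (h) would limit (g) — a current Schedule 6 Certificate is held — but (i) sets (h) aside: (i) operates against (h): a home-based business operates on the lot. (j) operates (a current Annual Exemption Letter is held), but yields to (k): (k) operates — a current Provisional Registration is held. (l) operates (a current Provisional Declaration is held), but is displaced by (m): (m) operates against (l): the baseline figure is 9, below the 10 limit. Exception (b) does not apply.
Exception (c)'s conditions are all satisfied: the registered capacity is 2,770 units, under the 3,110 units limit; aggregate throughput is 3,260 units, meeting the 3,260 units threshold. But: (n) is triggered — the reference index is 385, below the 404 limit. (c) is therefore removed.
Exception (d) requires that the coverage ratio is below 48%; but the coverage ratio is 50%, not below 48%, so (d) is unavailable.
Exception (e) does not apply: the Schedule 5 Certificate is not current.
No exception is made out. Anika falls within the general rule.

Yes — Anika must obtain a building permit.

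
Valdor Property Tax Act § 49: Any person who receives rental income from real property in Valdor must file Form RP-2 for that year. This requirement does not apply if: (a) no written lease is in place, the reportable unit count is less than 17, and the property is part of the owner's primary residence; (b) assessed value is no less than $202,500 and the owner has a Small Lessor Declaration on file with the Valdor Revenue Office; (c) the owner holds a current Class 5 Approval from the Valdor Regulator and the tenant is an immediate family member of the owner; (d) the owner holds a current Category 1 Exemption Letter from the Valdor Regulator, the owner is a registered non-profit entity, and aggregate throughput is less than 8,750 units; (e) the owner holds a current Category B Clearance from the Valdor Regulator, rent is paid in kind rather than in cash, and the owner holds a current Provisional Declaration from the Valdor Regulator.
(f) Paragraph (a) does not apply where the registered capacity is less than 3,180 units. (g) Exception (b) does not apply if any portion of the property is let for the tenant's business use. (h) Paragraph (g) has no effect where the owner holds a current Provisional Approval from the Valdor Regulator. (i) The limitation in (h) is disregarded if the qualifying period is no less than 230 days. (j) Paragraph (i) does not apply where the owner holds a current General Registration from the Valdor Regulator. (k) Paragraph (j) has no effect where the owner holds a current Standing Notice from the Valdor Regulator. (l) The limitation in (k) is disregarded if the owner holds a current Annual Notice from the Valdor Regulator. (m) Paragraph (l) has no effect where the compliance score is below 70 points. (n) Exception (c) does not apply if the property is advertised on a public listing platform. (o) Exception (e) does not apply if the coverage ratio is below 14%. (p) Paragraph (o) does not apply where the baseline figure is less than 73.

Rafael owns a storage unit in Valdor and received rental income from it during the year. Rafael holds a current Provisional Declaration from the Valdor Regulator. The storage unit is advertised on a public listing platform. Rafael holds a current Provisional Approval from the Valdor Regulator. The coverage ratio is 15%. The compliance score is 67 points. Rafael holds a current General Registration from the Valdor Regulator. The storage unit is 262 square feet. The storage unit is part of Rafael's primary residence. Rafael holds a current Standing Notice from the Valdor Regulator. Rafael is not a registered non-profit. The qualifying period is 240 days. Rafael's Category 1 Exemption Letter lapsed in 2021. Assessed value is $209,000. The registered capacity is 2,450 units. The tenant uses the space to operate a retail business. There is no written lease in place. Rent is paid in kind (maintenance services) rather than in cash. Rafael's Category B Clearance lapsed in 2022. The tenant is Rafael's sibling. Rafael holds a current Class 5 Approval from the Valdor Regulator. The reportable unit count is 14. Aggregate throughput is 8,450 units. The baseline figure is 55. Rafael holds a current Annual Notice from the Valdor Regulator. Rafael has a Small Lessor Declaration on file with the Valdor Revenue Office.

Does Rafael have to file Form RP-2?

All of (a)'s requirements are met (there is no written lease; the reportable unit count is 14, less than the 17 limit; the storage unit is part of the primary residence). However, paragraph (f) must be considered: (f) operates against (a): the registered capacity is 2,450 units, less than the 3,180 units limit. (a) is therefore removed.
All of (b)'s requirements are met (assessed value is $209,000, meeting the $202,500 threshold; a Small Lessor Declaration is on file). However, paragraphs (g)–(m) must be considered: (g) operates against (b): the space is let for business use. (h) applies (a current Provisional Approval is held), but is displaced by (i): (i) operates against (h): the qualifying period is 240 days, meeting the 230 days threshold. (j) operates (a current General Registration is held), but is set aside by (k): (k) operates — a current Standing Notice is held. (l) would limit (k) — a current Annual Notice is held — but (m) sets (l) aside: (m) operates — the compliance score is 67 points, below the 70 points limit. Exception (b) does not apply.
Exception (c) is satisfied on its face — a current Class 5 Approval is held; the tenant is an immediate family member. But: (n) applies — the property is publicly advertised. So (c) is unavailable.
Exception (d) fails — the Category 1 Exemption Letter is not current.
Exception (e) fails — the Category B Clearance is not current.
No exception is made out. Rafael falls within the general rule.

Yes — Rafael must file Form RP-2.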